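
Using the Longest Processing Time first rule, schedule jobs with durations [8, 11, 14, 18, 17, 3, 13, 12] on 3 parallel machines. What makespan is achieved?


Sort jobs in decreasing order (LPT): [18, 17, 14, 13, 12, 11, 8, 3]
Assign each job to the least loaded machine:
  Machine 1: jobs [18, 11, 3], load = 32
  Machine 2: jobs [17, 12], load = 29
  Machine 3: jobs [14, 13, 8], load = 35
Makespan = max load = 35

35


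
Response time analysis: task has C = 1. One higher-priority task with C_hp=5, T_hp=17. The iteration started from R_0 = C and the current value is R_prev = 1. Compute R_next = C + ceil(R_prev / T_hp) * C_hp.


R_next = C + ceil(R_prev / T_hp) * C_hp
ceil(1 / 17) = ceil(0.0588) = 1
Interference = 1 * 5 = 5
R_next = 1 + 5 = 6

6


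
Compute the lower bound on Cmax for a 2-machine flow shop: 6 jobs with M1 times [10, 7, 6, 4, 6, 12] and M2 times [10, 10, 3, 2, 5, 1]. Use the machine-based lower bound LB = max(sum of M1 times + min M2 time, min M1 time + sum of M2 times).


LB1 = sum(M1 times) + min(M2 times) = 45 + 1 = 46
LB2 = min(M1 times) + sum(M2 times) = 4 + 31 = 35
Lower bound = max(LB1, LB2) = max(46, 35) = 46

46


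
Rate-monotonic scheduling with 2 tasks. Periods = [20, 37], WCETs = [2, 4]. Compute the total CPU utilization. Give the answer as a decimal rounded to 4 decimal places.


Compute individual utilizations (exact fractions):
  Task 1: C/T = 2/20 = 1/10 (approx. 0.1)
  Task 2: C/T = 4/37 (approx. 0.1081)
Total utilization U = 1/10 + 4/37 = 77/370
Rounded to 4 decimal places: U = 0.2081
RM (Liu & Layland) bound for 2 tasks = 0.828427; compare with U = 77/370 (approx. 0.208108)
U <= bound, so schedulable by RM sufficient condition.

0.2081


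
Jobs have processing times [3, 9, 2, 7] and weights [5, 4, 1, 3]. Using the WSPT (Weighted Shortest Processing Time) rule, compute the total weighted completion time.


Compute p/w ratios and sort ascending (WSPT): [(3, 5), (2, 1), (9, 4), (7, 3)]
Compute weighted completion times:
  Job (p=3,w=5): C=3, w*C=5*3=15
  Job (p=2,w=1): C=5, w*C=1*5=5
  Job (p=9,w=4): C=14, w*C=4*14=56
  Job (p=7,w=3): C=21, w*C=3*21=63
Total weighted completion time = 139

139


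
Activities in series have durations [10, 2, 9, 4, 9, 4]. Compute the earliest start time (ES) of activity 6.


Activity 6 starts after activities 1 through 5 complete.
Predecessor durations: [10, 2, 9, 4, 9]
ES = 10 + 2 + 9 + 4 + 9 = 34

34


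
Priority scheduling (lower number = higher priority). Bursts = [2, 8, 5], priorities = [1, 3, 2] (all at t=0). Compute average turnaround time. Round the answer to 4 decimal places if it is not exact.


Sort by priority (ascending = highest first):
Order: [(1, 2), (2, 5), (3, 8)]
Completion times:
  Priority 1, burst=2, C=2
  Priority 2, burst=5, C=7
  Priority 3, burst=8, C=15
Average turnaround = 24/3 = 8.0

8.0


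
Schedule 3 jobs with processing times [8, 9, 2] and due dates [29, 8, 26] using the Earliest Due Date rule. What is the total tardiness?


Sort by due date (EDD order): [(9, 8), (2, 26), (8, 29)]
Compute completion times and tardiness:
  Job 1: p=9, d=8, C=9, tardiness=max(0,9-8)=1
  Job 2: p=2, d=26, C=11, tardiness=max(0,11-26)=0
  Job 3: p=8, d=29, C=19, tardiness=max(0,19-29)=0
Total tardiness = 1

1


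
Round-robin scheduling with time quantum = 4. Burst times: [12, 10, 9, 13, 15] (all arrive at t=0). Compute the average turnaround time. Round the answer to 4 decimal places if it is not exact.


Time quantum = 4
Execution trace:
  J1 runs 4 units, time = 4
  J2 runs 4 units, time = 8
  J3 runs 4 units, time = 12
  J4 runs 4 units, time = 16
  J5 runs 4 units, time = 20
  J1 runs 4 units, time = 24
  J2 runs 4 units, time = 28
  J3 runs 4 units, time = 32
  J4 runs 4 units, time = 36
  J5 runs 4 units, time = 40
  J1 runs 4 units, time = 44
  J2 runs 2 units, time = 46
  J3 runs 1 units, time = 47
  J4 runs 4 units, time = 51
  J5 runs 4 units, time = 55
  J4 runs 1 units, time = 56
  J5 runs 3 units, time = 59
Finish times: [44, 46, 47, 56, 59]
Average turnaround = 252/5 = 50.4

50.4


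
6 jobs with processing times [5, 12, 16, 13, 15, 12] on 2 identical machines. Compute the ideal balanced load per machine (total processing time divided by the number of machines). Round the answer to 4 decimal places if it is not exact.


Total processing time = 5 + 12 + 16 + 13 + 15 + 12 = 73
Number of machines = 2
Ideal balanced load = 73 / 2 = 36.5

36.5


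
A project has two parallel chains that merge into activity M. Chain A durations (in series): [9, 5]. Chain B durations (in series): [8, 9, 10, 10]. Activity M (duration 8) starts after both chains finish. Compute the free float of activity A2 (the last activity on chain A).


ES(A2) = sum of predecessors on chain A = 9
EF(A2) = ES + duration = 9 + 5 = 14
Successor of A2 is M. ES(M) = max(sum(A), sum(B)) = max(14, 37) = 37
Free float = ES(successor) - EF(current) = 37 - 14 = 23

23


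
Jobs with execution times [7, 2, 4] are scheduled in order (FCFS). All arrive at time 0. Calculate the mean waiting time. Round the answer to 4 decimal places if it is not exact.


FCFS order (as given): [7, 2, 4]
Waiting times:
  Job 1: wait = 0
  Job 2: wait = 7
  Job 3: wait = 9
Sum of waiting times = 16
Average waiting time = 16/3 = 5.3333

5.3333


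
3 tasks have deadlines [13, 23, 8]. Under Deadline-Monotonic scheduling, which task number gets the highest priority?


Sort tasks by relative deadline (ascending):
  Task 3: deadline = 8
  Task 1: deadline = 13
  Task 2: deadline = 23
Priority order (highest first): [3, 1, 2]
Highest priority task = 3

3


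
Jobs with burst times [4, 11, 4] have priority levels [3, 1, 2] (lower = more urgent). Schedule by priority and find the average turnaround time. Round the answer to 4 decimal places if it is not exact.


Sort by priority (ascending = highest first):
Order: [(1, 11), (2, 4), (3, 4)]
Completion times:
  Priority 1, burst=11, C=11
  Priority 2, burst=4, C=15
  Priority 3, burst=4, C=19
Average turnaround = 45/3 = 15.0

15.0


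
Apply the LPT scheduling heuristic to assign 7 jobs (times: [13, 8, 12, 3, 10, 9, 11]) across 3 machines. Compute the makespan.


Sort jobs in decreasing order (LPT): [13, 12, 11, 10, 9, 8, 3]
Assign each job to the least loaded machine:
  Machine 1: jobs [13, 8, 3], load = 24
  Machine 2: jobs [12, 9], load = 21
  Machine 3: jobs [11, 10], load = 21
Makespan = max load = 24

24


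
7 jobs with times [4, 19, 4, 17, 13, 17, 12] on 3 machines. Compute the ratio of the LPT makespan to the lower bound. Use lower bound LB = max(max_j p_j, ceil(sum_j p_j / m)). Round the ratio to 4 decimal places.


LPT order: [19, 17, 17, 13, 12, 4, 4]
Machine loads after assignment: [27, 30, 29]
LPT makespan = 30
Lower bound = max(max_job, ceil(total/3)) = max(19, 29) = 29
Ratio = 30 / 29 = 1.0345

1.0345


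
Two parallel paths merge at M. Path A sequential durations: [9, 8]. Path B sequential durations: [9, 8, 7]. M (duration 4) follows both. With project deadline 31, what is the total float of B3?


Forward pass: ES(B3) = sum of predecessors on chain B = 17
EF = ES + duration = 17 + 7 = 24
Backward pass: LF(M) = deadline = 31; LS(M) = 31 - 4 = 27
LF(B3) = LS(M) - sum(successors on chain B) = 27 - 0 = 27
LS = LF - duration = 27 - 7 = 20
Total float = LS - ES = 20 - 17 = 3

3


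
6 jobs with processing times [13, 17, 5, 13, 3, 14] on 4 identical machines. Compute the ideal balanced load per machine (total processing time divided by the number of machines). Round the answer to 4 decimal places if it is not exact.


Total processing time = 13 + 17 + 5 + 13 + 3 + 14 = 65
Number of machines = 4
Ideal balanced load = 65 / 4 = 16.25

16.25


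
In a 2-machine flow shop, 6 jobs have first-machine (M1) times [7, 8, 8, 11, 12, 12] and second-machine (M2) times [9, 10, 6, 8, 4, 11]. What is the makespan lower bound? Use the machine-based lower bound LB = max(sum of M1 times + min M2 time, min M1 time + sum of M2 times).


LB1 = sum(M1 times) + min(M2 times) = 58 + 4 = 62
LB2 = min(M1 times) + sum(M2 times) = 7 + 48 = 55
Lower bound = max(LB1, LB2) = max(62, 55) = 62

62


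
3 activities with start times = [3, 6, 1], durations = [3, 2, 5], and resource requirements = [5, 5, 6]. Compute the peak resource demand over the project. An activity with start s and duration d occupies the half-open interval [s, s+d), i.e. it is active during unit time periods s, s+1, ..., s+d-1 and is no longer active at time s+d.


Each activity i is active on [start_i, start_i + duration_i).
Compute total resource usage per time slot:
  t=0: active resources = [], total = 0
  t=1: active resources = [6], total = 6
  t=2: active resources = [6], total = 6
  t=3: active resources = [5, 6], total = 11
  t=4: active resources = [5, 6], total = 11
  t=5: active resources = [5, 6], total = 11
  t=6: active resources = [5], total = 5
  t=7: active resources = [5], total = 5
Peak resource demand = 11

11


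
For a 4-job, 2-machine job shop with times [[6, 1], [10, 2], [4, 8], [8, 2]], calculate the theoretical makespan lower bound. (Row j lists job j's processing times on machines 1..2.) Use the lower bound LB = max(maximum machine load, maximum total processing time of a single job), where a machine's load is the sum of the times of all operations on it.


Machine loads:
  Machine 1: 6 + 10 + 4 + 8 = 28
  Machine 2: 1 + 2 + 8 + 2 = 13
Max machine load = 28
Job totals:
  Job 1: 7
  Job 2: 12
  Job 3: 12
  Job 4: 10
Max job total = 12
Lower bound = max(28, 12) = 28

28


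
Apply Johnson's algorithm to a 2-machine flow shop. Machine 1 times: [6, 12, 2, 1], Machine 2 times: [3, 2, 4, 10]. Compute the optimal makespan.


Apply Johnson's rule:
  Group 1 (a <= b): [(4, 1, 10), (3, 2, 4)]
  Group 2 (a > b): [(1, 6, 3), (2, 12, 2)]
Optimal job order: [4, 3, 1, 2]
Schedule:
  Job 4: M1 done at 1, M2 done at 11
  Job 3: M1 done at 3, M2 done at 15
  Job 1: M1 done at 9, M2 done at 18
  Job 2: M1 done at 21, M2 done at 23
Makespan = 23

23


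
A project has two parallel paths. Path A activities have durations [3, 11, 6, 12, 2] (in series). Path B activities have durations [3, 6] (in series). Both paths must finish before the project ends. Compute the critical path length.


Path A total = 3 + 11 + 6 + 12 + 2 = 34
Path B total = 3 + 6 = 9
Critical path = longest path = max(34, 9) = 34

34


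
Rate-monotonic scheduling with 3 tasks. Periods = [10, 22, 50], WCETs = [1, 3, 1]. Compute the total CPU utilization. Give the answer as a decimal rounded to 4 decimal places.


Compute individual utilizations (exact fractions):
  Task 1: C/T = 1/10 (approx. 0.1)
  Task 2: C/T = 3/22 (approx. 0.1364)
  Task 3: C/T = 1/50 (approx. 0.02)
Total utilization U = 1/10 + 3/22 + 1/50 = 141/550
Rounded to 4 decimal places: U = 0.2564
RM (Liu & Layland) bound for 3 tasks = 0.779763; compare with U = 141/550 (approx. 0.256364)
U <= bound, so schedulable by RM sufficient condition.

0.2564


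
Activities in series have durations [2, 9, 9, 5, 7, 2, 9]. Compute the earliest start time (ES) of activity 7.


Activity 7 starts after activities 1 through 6 complete.
Predecessor durations: [2, 9, 9, 5, 7, 2]
ES = 2 + 9 + 9 + 5 + 7 + 2 = 34

34


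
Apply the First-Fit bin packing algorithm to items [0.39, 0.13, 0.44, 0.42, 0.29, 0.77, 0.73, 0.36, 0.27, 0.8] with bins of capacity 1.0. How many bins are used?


Place items sequentially using First-Fit:
  Item 0.39 -> new Bin 1
  Item 0.13 -> Bin 1 (now 0.52)
  Item 0.44 -> Bin 1 (now 0.96)
  Item 0.42 -> new Bin 2
  Item 0.29 -> Bin 2 (now 0.71)
  Item 0.77 -> new Bin 3
  Item 0.73 -> new Bin 4
  Item 0.36 -> new Bin 5
  Item 0.27 -> Bin 2 (now 0.98)
  Item 0.8 -> new Bin 6
Total bins used = 6

6


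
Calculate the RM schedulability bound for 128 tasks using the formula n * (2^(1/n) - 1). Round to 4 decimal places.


Compute 2^(1/128) = 1.0054299011
Subtract 1: 1.0054299011 - 1 = 0.0054299011
Multiply by n: 128 * 0.0054299011 = 0.6950273408
Round to 4 dp: 0.6950

0.6950


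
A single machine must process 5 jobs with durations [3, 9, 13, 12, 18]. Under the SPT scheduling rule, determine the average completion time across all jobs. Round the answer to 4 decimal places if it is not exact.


Sort jobs by processing time (SPT order): [3, 9, 12, 13, 18]
Compute completion times sequentially:
  Job 1: processing = 3, completes at 3
  Job 2: processing = 9, completes at 12
  Job 3: processing = 12, completes at 24
  Job 4: processing = 13, completes at 37
  Job 5: processing = 18, completes at 55
Sum of completion times = 131
Average completion time = 131/5 = 26.2

26.2


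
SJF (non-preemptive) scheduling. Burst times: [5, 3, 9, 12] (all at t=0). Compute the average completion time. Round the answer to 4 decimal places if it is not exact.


SJF order (ascending): [3, 5, 9, 12]
Completion times:
  Job 1: burst=3, C=3
  Job 2: burst=5, C=8
  Job 3: burst=9, C=17
  Job 4: burst=12, C=29
Average completion = 57/4 = 14.25

14.25


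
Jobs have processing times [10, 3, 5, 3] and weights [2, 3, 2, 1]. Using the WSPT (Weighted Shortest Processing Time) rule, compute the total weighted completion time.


Compute p/w ratios and sort ascending (WSPT): [(3, 3), (5, 2), (3, 1), (10, 2)]
Compute weighted completion times:
  Job (p=3,w=3): C=3, w*C=3*3=9
  Job (p=5,w=2): C=8, w*C=2*8=16
  Job (p=3,w=1): C=11, w*C=1*11=11
  Job (p=10,w=2): C=21, w*C=2*21=42
Total weighted completion time = 78

78


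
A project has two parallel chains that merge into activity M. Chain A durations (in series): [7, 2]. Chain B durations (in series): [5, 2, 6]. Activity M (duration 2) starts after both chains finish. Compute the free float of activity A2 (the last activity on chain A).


ES(A2) = sum of predecessors on chain A = 7
EF(A2) = ES + duration = 7 + 2 = 9
Successor of A2 is M. ES(M) = max(sum(A), sum(B)) = max(9, 13) = 13
Free float = ES(successor) - EF(current) = 13 - 9 = 4

4


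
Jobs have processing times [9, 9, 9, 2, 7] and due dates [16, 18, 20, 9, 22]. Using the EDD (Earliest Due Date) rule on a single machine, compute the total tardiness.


Sort by due date (EDD order): [(2, 9), (9, 16), (9, 18), (9, 20), (7, 22)]
Compute completion times and tardiness:
  Job 1: p=2, d=9, C=2, tardiness=max(0,2-9)=0
  Job 2: p=9, d=16, C=11, tardiness=max(0,11-16)=0
  Job 3: p=9, d=18, C=20, tardiness=max(0,20-18)=2
  Job 4: p=9, d=20, C=29, tardiness=max(0,29-20)=9
  Job 5: p=7, d=22, C=36, tardiness=max(0,36-22)=14
Total tardiness = 25

25


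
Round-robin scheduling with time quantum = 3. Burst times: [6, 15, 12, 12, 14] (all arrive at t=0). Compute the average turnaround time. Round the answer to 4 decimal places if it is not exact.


Time quantum = 3
Execution trace:
  J1 runs 3 units, time = 3
  J2 runs 3 units, time = 6
  J3 runs 3 units, time = 9
  J4 runs 3 units, time = 12
  J5 runs 3 units, time = 15
  J1 runs 3 units, time = 18
  J2 runs 3 units, time = 21
  J3 runs 3 units, time = 24
  J4 runs 3 units, time = 27
  J5 runs 3 units, time = 30
  J2 runs 3 units, time = 33
  J3 runs 3 units, time = 36
  J4 runs 3 units, time = 39
  J5 runs 3 units, time = 42
  J2 runs 3 units, time = 45
  J3 runs 3 units, time = 48
  J4 runs 3 units, time = 51
  J5 runs 3 units, time = 54
  J2 runs 3 units, time = 57
  J5 runs 2 units, time = 59
Finish times: [18, 57, 48, 51, 59]
Average turnaround = 233/5 = 46.6

46.6


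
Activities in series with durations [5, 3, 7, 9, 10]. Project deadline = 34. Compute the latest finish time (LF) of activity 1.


LF(activity 1) = deadline - sum of successor durations
Successors: activities 2 through 5 with durations [3, 7, 9, 10]
Sum of successor durations = 29
LF = 34 - 29 = 5

5


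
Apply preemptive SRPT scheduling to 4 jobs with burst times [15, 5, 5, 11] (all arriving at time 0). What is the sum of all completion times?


Since all jobs arrive at t=0, SRPT equals SPT ordering.
SPT order: [5, 5, 11, 15]
Completion times:
  Job 1: p=5, C=5
  Job 2: p=5, C=10
  Job 3: p=11, C=21
  Job 4: p=15, C=36
Total completion time = 5 + 10 + 21 + 36 = 72

72


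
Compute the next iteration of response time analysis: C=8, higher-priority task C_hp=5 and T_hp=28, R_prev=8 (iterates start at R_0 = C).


R_next = C + ceil(R_prev / T_hp) * C_hp
ceil(8 / 28) = ceil(0.2857) = 1
Interference = 1 * 5 = 5
R_next = 8 + 5 = 13

13


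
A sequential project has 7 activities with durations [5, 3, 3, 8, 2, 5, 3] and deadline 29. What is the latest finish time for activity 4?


LF(activity 4) = deadline - sum of successor durations
Successors: activities 5 through 7 with durations [2, 5, 3]
Sum of successor durations = 10
LF = 29 - 10 = 19

19


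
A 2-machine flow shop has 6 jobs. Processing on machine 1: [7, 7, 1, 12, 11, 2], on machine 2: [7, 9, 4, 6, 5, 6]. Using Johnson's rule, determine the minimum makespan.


Apply Johnson's rule:
  Group 1 (a <= b): [(3, 1, 4), (6, 2, 6), (1, 7, 7), (2, 7, 9)]
  Group 2 (a > b): [(4, 12, 6), (5, 11, 5)]
Optimal job order: [3, 6, 1, 2, 4, 5]
Schedule:
  Job 3: M1 done at 1, M2 done at 5
  Job 6: M1 done at 3, M2 done at 11
  Job 1: M1 done at 10, M2 done at 18
  Job 2: M1 done at 17, M2 done at 27
  Job 4: M1 done at 29, M2 done at 35
  Job 5: M1 done at 40, M2 done at 45
Makespan = 45

45


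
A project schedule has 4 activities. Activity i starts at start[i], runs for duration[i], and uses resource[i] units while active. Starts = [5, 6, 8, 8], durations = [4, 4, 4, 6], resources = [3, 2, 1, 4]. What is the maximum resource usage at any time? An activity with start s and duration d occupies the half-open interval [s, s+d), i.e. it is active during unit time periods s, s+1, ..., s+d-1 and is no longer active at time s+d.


Each activity i is active on [start_i, start_i + duration_i).
Compute total resource usage per time slot:
  t=0: active resources = [], total = 0
  t=1: active resources = [], total = 0
  t=2: active resources = [], total = 0
  t=3: active resources = [], total = 0
  t=4: active resources = [], total = 0
  t=5: active resources = [3], total = 3
  t=6: active resources = [3, 2], total = 5
  t=7: active resources = [3, 2], total = 5
  t=8: active resources = [3, 2, 1, 4], total = 10
  t=9: active resources = [2, 1, 4], total = 7
  t=10: active resources = [1, 4], total = 5
  t=11: active resources = [1, 4], total = 5
  t=12: active resources = [4], total = 4
  t=13: active resources = [4], total = 4
Peak resource demand = 10

10


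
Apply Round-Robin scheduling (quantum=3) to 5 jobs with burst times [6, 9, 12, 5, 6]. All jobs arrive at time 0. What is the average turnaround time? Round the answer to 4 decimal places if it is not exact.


Time quantum = 3
Execution trace:
  J1 runs 3 units, time = 3
  J2 runs 3 units, time = 6
  J3 runs 3 units, time = 9
  J4 runs 3 units, time = 12
  J5 runs 3 units, time = 15
  J1 runs 3 units, time = 18
  J2 runs 3 units, time = 21
  J3 runs 3 units, time = 24
  J4 runs 2 units, time = 26
  J5 runs 3 units, time = 29
  J2 runs 3 units, time = 32
  J3 runs 3 units, time = 35
  J3 runs 3 units, time = 38
Finish times: [18, 32, 38, 26, 29]
Average turnaround = 143/5 = 28.6

28.6


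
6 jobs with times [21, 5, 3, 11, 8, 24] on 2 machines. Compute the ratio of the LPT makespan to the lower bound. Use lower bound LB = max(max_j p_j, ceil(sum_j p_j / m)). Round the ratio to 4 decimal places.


LPT order: [24, 21, 11, 8, 5, 3]
Machine loads after assignment: [37, 35]
LPT makespan = 37
Lower bound = max(max_job, ceil(total/2)) = max(24, 36) = 36
Ratio = 37 / 36 = 1.0278

1.0278


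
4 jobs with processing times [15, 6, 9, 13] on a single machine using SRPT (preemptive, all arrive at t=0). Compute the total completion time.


Since all jobs arrive at t=0, SRPT equals SPT ordering.
SPT order: [6, 9, 13, 15]
Completion times:
  Job 1: p=6, C=6
  Job 2: p=9, C=15
  Job 3: p=13, C=28
  Job 4: p=15, C=43
Total completion time = 6 + 15 + 28 + 43 = 92

92


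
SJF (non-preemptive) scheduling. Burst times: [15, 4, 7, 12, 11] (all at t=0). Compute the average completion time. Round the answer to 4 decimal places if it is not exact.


SJF order (ascending): [4, 7, 11, 12, 15]
Completion times:
  Job 1: burst=4, C=4
  Job 2: burst=7, C=11
  Job 3: burst=11, C=22
  Job 4: burst=12, C=34
  Job 5: burst=15, C=49
Average completion = 120/5 = 24.0

24.0


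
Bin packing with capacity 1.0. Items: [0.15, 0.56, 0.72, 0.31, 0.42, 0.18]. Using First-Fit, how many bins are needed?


Place items sequentially using First-Fit:
  Item 0.15 -> new Bin 1
  Item 0.56 -> Bin 1 (now 0.71)
  Item 0.72 -> new Bin 2
  Item 0.31 -> new Bin 3
  Item 0.42 -> Bin 3 (now 0.73)
  Item 0.18 -> Bin 1 (now 0.89)
Total bins used = 3

3


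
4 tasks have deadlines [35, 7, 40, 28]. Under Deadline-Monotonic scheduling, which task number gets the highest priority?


Sort tasks by relative deadline (ascending):
  Task 2: deadline = 7
  Task 4: deadline = 28
  Task 1: deadline = 35
  Task 3: deadline = 40
Priority order (highest first): [2, 4, 1, 3]
Highest priority task = 2

2


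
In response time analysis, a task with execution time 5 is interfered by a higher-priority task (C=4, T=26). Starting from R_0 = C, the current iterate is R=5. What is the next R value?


R_next = C + ceil(R_prev / T_hp) * C_hp
ceil(5 / 26) = ceil(0.1923) = 1
Interference = 1 * 4 = 4
R_next = 5 + 4 = 9

9


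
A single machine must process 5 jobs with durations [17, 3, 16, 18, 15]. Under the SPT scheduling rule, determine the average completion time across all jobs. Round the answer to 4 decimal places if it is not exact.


Sort jobs by processing time (SPT order): [3, 15, 16, 17, 18]
Compute completion times sequentially:
  Job 1: processing = 3, completes at 3
  Job 2: processing = 15, completes at 18
  Job 3: processing = 16, completes at 34
  Job 4: processing = 17, completes at 51
  Job 5: processing = 18, completes at 69
Sum of completion times = 175
Average completion time = 175/5 = 35.0

35.0


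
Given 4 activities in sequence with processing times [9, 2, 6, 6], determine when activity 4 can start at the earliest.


Activity 4 starts after activities 1 through 3 complete.
Predecessor durations: [9, 2, 6]
ES = 9 + 2 + 6 = 17

17


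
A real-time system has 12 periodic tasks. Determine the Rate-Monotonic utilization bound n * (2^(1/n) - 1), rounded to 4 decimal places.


Compute 2^(1/12) = 1.0594630944
Subtract 1: 1.0594630944 - 1 = 0.0594630944
Multiply by n: 12 * 0.0594630944 = 0.7135571328
Round to 4 dp: 0.7136

0.7136


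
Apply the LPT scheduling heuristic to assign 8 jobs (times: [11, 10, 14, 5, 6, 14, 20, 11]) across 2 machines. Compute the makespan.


Sort jobs in decreasing order (LPT): [20, 14, 14, 11, 11, 10, 6, 5]
Assign each job to the least loaded machine:
  Machine 1: jobs [20, 11, 10, 5], load = 46
  Machine 2: jobs [14, 14, 11, 6], load = 45
Makespan = max load = 46

46


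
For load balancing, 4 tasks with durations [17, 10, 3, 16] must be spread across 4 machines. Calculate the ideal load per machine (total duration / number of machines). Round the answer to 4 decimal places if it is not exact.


Total processing time = 17 + 10 + 3 + 16 = 46
Number of machines = 4
Ideal balanced load = 46 / 4 = 11.5

11.5


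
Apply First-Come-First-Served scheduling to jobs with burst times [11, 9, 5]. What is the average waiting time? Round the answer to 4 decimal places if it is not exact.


FCFS order (as given): [11, 9, 5]
Waiting times:
  Job 1: wait = 0
  Job 2: wait = 11
  Job 3: wait = 20
Sum of waiting times = 31
Average waiting time = 31/3 = 10.3333

10.3333


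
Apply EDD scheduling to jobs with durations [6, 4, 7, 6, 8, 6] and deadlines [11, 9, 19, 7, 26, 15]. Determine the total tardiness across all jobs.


Sort by due date (EDD order): [(6, 7), (4, 9), (6, 11), (6, 15), (7, 19), (8, 26)]
Compute completion times and tardiness:
  Job 1: p=6, d=7, C=6, tardiness=max(0,6-7)=0
  Job 2: p=4, d=9, C=10, tardiness=max(0,10-9)=1
  Job 3: p=6, d=11, C=16, tardiness=max(0,16-11)=5
  Job 4: p=6, d=15, C=22, tardiness=max(0,22-15)=7
  Job 5: p=7, d=19, C=29, tardiness=max(0,29-19)=10
  Job 6: p=8, d=26, C=37, tardiness=max(0,37-26)=11
Total tardiness = 34

34


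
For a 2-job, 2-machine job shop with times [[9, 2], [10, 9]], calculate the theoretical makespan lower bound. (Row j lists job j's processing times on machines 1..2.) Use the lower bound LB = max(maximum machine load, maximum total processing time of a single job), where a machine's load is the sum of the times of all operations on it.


Machine loads:
  Machine 1: 9 + 10 = 19
  Machine 2: 2 + 9 = 11
Max machine load = 19
Job totals:
  Job 1: 11
  Job 2: 19
Max job total = 19
Lower bound = max(19, 19) = 19

19


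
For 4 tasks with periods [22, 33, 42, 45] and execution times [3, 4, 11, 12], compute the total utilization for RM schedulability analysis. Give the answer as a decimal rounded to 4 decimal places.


Compute individual utilizations (exact fractions):
  Task 1: C/T = 3/22 (approx. 0.1364)
  Task 2: C/T = 4/33 (approx. 0.1212)
  Task 3: C/T = 11/42 (approx. 0.2619)
  Task 4: C/T = 12/45 = 4/15 (approx. 0.2667)
Total utilization U = 3/22 + 4/33 + 11/42 + 4/15 = 908/1155
Rounded to 4 decimal places: U = 0.7861
RM (Liu & Layland) bound for 4 tasks = 0.756828; compare with U = 908/1155 (approx. 0.786147)
bound < U <= 1, so the RM sufficient condition is not met (inconclusive; an exact test such as response-time analysis is needed).

0.7861


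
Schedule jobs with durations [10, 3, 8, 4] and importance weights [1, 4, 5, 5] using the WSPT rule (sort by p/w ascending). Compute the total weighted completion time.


Compute p/w ratios and sort ascending (WSPT): [(3, 4), (4, 5), (8, 5), (10, 1)]
Compute weighted completion times:
  Job (p=3,w=4): C=3, w*C=4*3=12
  Job (p=4,w=5): C=7, w*C=5*7=35
  Job (p=8,w=5): C=15, w*C=5*15=75
  Job (p=10,w=1): C=25, w*C=1*25=25
Total weighted completion time = 147

147


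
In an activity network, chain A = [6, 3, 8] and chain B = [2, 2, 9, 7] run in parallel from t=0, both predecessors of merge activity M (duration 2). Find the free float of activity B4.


ES(B4) = sum of predecessors on chain B = 13
EF(B4) = ES + duration = 13 + 7 = 20
Successor of B4 is M. ES(M) = max(sum(A), sum(B)) = max(17, 20) = 20
Free float = ES(successor) - EF(current) = 20 - 20 = 0

0


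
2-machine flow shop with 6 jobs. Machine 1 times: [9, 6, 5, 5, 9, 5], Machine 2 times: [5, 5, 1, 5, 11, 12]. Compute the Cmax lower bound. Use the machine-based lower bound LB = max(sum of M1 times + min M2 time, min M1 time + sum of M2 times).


LB1 = sum(M1 times) + min(M2 times) = 39 + 1 = 40
LB2 = min(M1 times) + sum(M2 times) = 5 + 39 = 44
Lower bound = max(LB1, LB2) = max(40, 44) = 44

44


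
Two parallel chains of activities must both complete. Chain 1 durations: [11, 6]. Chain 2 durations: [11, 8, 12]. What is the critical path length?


Path A total = 11 + 6 = 17
Path B total = 11 + 8 + 12 = 31
Critical path = longest path = max(17, 31) = 31

31


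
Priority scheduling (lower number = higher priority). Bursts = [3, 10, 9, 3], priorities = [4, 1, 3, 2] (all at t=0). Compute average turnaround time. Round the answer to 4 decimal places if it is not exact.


Sort by priority (ascending = highest first):
Order: [(1, 10), (2, 3), (3, 9), (4, 3)]
Completion times:
  Priority 1, burst=10, C=10
  Priority 2, burst=3, C=13
  Priority 3, burst=9, C=22
  Priority 4, burst=3, C=25
Average turnaround = 70/4 = 17.5

17.5


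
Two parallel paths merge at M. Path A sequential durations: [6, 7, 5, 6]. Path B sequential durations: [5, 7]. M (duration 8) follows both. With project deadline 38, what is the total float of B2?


Forward pass: ES(B2) = sum of predecessors on chain B = 5
EF = ES + duration = 5 + 7 = 12
Backward pass: LF(M) = deadline = 38; LS(M) = 38 - 8 = 30
LF(B2) = LS(M) - sum(successors on chain B) = 30 - 0 = 30
LS = LF - duration = 30 - 7 = 23
Total float = LS - ES = 23 - 5 = 18

18


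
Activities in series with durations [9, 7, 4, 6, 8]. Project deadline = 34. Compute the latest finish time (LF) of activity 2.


LF(activity 2) = deadline - sum of successor durations
Successors: activities 3 through 5 with durations [4, 6, 8]
Sum of successor durations = 18
LF = 34 - 18 = 16

16


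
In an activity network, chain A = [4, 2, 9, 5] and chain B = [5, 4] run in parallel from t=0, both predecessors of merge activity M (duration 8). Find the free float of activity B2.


ES(B2) = sum of predecessors on chain B = 5
EF(B2) = ES + duration = 5 + 4 = 9
Successor of B2 is M. ES(M) = max(sum(A), sum(B)) = max(20, 9) = 20
Free float = ES(successor) - EF(current) = 20 - 9 = 11

11


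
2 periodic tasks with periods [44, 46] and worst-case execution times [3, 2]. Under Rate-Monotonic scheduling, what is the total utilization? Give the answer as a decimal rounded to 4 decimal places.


Compute individual utilizations (exact fractions):
  Task 1: C/T = 3/44 (approx. 0.0682)
  Task 2: C/T = 2/46 = 1/23 (approx. 0.0435)
Total utilization U = 3/44 + 1/23 = 113/1012
Rounded to 4 decimal places: U = 0.1117
RM (Liu & Layland) bound for 2 tasks = 0.828427; compare with U = 113/1012 (approx. 0.111660)
U <= bound, so schedulable by RM sufficient condition.

0.1117


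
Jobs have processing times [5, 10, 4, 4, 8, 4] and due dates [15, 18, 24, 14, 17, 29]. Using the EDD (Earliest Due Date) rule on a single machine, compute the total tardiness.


Sort by due date (EDD order): [(4, 14), (5, 15), (8, 17), (10, 18), (4, 24), (4, 29)]
Compute completion times and tardiness:
  Job 1: p=4, d=14, C=4, tardiness=max(0,4-14)=0
  Job 2: p=5, d=15, C=9, tardiness=max(0,9-15)=0
  Job 3: p=8, d=17, C=17, tardiness=max(0,17-17)=0
  Job 4: p=10, d=18, C=27, tardiness=max(0,27-18)=9
  Job 5: p=4, d=24, C=31, tardiness=max(0,31-24)=7
  Job 6: p=4, d=29, C=35, tardiness=max(0,35-29)=6
Total tardiness = 22

22


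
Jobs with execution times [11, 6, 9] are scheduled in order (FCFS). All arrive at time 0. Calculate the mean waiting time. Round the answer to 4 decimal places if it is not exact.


FCFS order (as given): [11, 6, 9]
Waiting times:
  Job 1: wait = 0
  Job 2: wait = 11
  Job 3: wait = 17
Sum of waiting times = 28
Average waiting time = 28/3 = 9.3333

9.3333


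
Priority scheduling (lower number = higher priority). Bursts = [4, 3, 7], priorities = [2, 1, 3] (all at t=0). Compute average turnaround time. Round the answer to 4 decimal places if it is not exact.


Sort by priority (ascending = highest first):
Order: [(1, 3), (2, 4), (3, 7)]
Completion times:
  Priority 1, burst=3, C=3
  Priority 2, burst=4, C=7
  Priority 3, burst=7, C=14
Average turnaround = 24/3 = 8.0

8.0


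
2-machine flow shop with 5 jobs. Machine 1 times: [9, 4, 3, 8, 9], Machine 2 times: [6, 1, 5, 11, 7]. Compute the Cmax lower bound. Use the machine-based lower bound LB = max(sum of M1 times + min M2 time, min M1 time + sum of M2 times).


LB1 = sum(M1 times) + min(M2 times) = 33 + 1 = 34
LB2 = min(M1 times) + sum(M2 times) = 3 + 30 = 33
Lower bound = max(LB1, LB2) = max(34, 33) = 34

34


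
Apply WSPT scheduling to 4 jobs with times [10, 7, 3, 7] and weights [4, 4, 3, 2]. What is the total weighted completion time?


Compute p/w ratios and sort ascending (WSPT): [(3, 3), (7, 4), (10, 4), (7, 2)]
Compute weighted completion times:
  Job (p=3,w=3): C=3, w*C=3*3=9
  Job (p=7,w=4): C=10, w*C=4*10=40
  Job (p=10,w=4): C=20, w*C=4*20=80
  Job (p=7,w=2): C=27, w*C=2*27=54
Total weighted completion time = 183

183


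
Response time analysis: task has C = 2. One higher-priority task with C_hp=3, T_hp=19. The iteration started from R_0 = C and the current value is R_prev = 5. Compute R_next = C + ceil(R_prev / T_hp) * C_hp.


R_next = C + ceil(R_prev / T_hp) * C_hp
ceil(5 / 19) = ceil(0.2632) = 1
Interference = 1 * 3 = 3
R_next = 2 + 3 = 5
R_next = R_prev, so the iteration has converged (response time = 5).

5


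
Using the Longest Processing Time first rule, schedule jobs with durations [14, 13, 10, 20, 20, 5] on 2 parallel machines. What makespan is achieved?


Sort jobs in decreasing order (LPT): [20, 20, 14, 13, 10, 5]
Assign each job to the least loaded machine:
  Machine 1: jobs [20, 14, 5], load = 39
  Machine 2: jobs [20, 13, 10], load = 43
Makespan = max load = 43

43


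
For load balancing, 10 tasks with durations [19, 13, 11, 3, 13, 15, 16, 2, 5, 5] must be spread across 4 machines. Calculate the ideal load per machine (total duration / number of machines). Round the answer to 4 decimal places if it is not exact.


Total processing time = 19 + 13 + 11 + 3 + 13 + 15 + 16 + 2 + 5 + 5 = 102
Number of machines = 4
Ideal balanced load = 102 / 4 = 25.5

25.5


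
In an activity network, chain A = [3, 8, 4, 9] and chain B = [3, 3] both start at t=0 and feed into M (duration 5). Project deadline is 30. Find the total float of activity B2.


Forward pass: ES(B2) = sum of predecessors on chain B = 3
EF = ES + duration = 3 + 3 = 6
Backward pass: LF(M) = deadline = 30; LS(M) = 30 - 5 = 25
LF(B2) = LS(M) - sum(successors on chain B) = 25 - 0 = 25
LS = LF - duration = 25 - 3 = 22
Total float = LS - ES = 22 - 3 = 19

19


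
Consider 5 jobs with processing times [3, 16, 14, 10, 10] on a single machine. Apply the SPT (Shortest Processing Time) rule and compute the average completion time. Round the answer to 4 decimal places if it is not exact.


Sort jobs by processing time (SPT order): [3, 10, 10, 14, 16]
Compute completion times sequentially:
  Job 1: processing = 3, completes at 3
  Job 2: processing = 10, completes at 13
  Job 3: processing = 10, completes at 23
  Job 4: processing = 14, completes at 37
  Job 5: processing = 16, completes at 53
Sum of completion times = 129
Average completion time = 129/5 = 25.8

25.8


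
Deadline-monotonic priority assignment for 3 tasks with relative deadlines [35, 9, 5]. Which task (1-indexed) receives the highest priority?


Sort tasks by relative deadline (ascending):
  Task 3: deadline = 5
  Task 2: deadline = 9
  Task 1: deadline = 35
Priority order (highest first): [3, 2, 1]
Highest priority task = 3

3


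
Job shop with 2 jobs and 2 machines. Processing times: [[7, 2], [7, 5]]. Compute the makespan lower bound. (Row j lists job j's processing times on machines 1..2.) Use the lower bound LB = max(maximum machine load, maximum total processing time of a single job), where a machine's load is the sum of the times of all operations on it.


Machine loads:
  Machine 1: 7 + 7 = 14
  Machine 2: 2 + 5 = 7
Max machine load = 14
Job totals:
  Job 1: 9
  Job 2: 12
Max job total = 12
Lower bound = max(14, 12) = 14

14


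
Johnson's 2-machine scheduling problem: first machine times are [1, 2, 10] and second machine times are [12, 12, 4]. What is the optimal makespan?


Apply Johnson's rule:
  Group 1 (a <= b): [(1, 1, 12), (2, 2, 12)]
  Group 2 (a > b): [(3, 10, 4)]
Optimal job order: [1, 2, 3]
Schedule:
  Job 1: M1 done at 1, M2 done at 13
  Job 2: M1 done at 3, M2 done at 25
  Job 3: M1 done at 13, M2 done at 29
Makespan = 29

29


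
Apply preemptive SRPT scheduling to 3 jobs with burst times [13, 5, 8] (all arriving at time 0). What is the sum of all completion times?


Since all jobs arrive at t=0, SRPT equals SPT ordering.
SPT order: [5, 8, 13]
Completion times:
  Job 1: p=5, C=5
  Job 2: p=8, C=13
  Job 3: p=13, C=26
Total completion time = 5 + 13 + 26 = 44

44


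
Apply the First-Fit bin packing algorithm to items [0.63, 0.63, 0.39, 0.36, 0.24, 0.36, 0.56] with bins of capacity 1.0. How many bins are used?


Place items sequentially using First-Fit:
  Item 0.63 -> new Bin 1
  Item 0.63 -> new Bin 2
  Item 0.39 -> new Bin 3
  Item 0.36 -> Bin 1 (now 0.99)
  Item 0.24 -> Bin 2 (now 0.87)
  Item 0.36 -> Bin 3 (now 0.75)
  Item 0.56 -> new Bin 4
Total bins used = 4

4


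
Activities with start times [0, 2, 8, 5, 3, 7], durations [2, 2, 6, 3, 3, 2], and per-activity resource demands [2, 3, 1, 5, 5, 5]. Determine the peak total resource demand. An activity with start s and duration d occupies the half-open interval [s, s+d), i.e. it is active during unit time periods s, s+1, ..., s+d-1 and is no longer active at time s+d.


Each activity i is active on [start_i, start_i + duration_i).
Compute total resource usage per time slot:
  t=0: active resources = [2], total = 2
  t=1: active resources = [2], total = 2
  t=2: active resources = [3], total = 3
  t=3: active resources = [3, 5], total = 8
  t=4: active resources = [5], total = 5
  t=5: active resources = [5, 5], total = 10
  t=6: active resources = [5], total = 5
  t=7: active resources = [5, 5], total = 10
  t=8: active resources = [1, 5], total = 6
  t=9: active resources = [1], total = 1
  t=10: active resources = [1], total = 1
  t=11: active resources = [1], total = 1
  t=12: active resources = [1], total = 1
  t=13: active resources = [1], total = 1
Peak resource demand = 10

10


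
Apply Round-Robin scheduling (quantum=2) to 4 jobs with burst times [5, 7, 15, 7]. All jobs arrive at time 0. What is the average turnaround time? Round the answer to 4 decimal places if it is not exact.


Time quantum = 2
Execution trace:
  J1 runs 2 units, time = 2
  J2 runs 2 units, time = 4
  J3 runs 2 units, time = 6
  J4 runs 2 units, time = 8
  J1 runs 2 units, time = 10
  J2 runs 2 units, time = 12
  J3 runs 2 units, time = 14
  J4 runs 2 units, time = 16
  J1 runs 1 units, time = 17
  J2 runs 2 units, time = 19
  J3 runs 2 units, time = 21
  J4 runs 2 units, time = 23
  J2 runs 1 units, time = 24
  J3 runs 2 units, time = 26
  J4 runs 1 units, time = 27
  J3 runs 2 units, time = 29
  J3 runs 2 units, time = 31
  J3 runs 2 units, time = 33
  J3 runs 1 units, time = 34
Finish times: [17, 24, 34, 27]
Average turnaround = 102/4 = 25.5

25.5


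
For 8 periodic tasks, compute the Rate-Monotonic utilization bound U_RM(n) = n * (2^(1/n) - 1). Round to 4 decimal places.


Compute 2^(1/8) = 1.0905077327
Subtract 1: 1.0905077327 - 1 = 0.0905077327
Multiply by n: 8 * 0.0905077327 = 0.7240618616
Round to 4 dp: 0.7241

0.7241


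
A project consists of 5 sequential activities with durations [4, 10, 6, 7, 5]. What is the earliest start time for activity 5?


Activity 5 starts after activities 1 through 4 complete.
Predecessor durations: [4, 10, 6, 7]
ES = 4 + 10 + 6 + 7 = 27

27


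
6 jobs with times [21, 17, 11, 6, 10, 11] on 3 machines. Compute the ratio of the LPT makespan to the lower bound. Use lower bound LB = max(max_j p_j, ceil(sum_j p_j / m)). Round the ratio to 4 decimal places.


LPT order: [21, 17, 11, 11, 10, 6]
Machine loads after assignment: [27, 27, 22]
LPT makespan = 27
Lower bound = max(max_job, ceil(total/3)) = max(21, 26) = 26
Ratio = 27 / 26 = 1.0385

1.0385


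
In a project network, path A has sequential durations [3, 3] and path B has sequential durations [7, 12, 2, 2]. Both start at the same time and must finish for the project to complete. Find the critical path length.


Path A total = 3 + 3 = 6
Path B total = 7 + 12 + 2 + 2 = 23
Critical path = longest path = max(6, 23) = 23

23


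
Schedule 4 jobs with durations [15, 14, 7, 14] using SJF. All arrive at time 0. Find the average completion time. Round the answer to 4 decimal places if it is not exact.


SJF order (ascending): [7, 14, 14, 15]
Completion times:
  Job 1: burst=7, C=7
  Job 2: burst=14, C=21
  Job 3: burst=14, C=35
  Job 4: burst=15, C=50
Average completion = 113/4 = 28.25

28.25


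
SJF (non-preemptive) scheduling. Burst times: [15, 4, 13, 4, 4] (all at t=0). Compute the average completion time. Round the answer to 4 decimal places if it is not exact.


SJF order (ascending): [4, 4, 4, 13, 15]
Completion times:
  Job 1: burst=4, C=4
  Job 2: burst=4, C=8
  Job 3: burst=4, C=12
  Job 4: burst=13, C=25
  Job 5: burst=15, C=40
Average completion = 89/5 = 17.8

17.8


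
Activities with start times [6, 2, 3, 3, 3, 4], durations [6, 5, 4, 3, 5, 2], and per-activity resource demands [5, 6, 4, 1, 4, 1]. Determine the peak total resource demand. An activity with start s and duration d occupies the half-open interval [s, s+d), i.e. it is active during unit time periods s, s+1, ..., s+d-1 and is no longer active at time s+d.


Each activity i is active on [start_i, start_i + duration_i).
Compute total resource usage per time slot:
  t=0: active resources = [], total = 0
  t=1: active resources = [], total = 0
  t=2: active resources = [6], total = 6
  t=3: active resources = [6, 4, 1, 4], total = 15
  t=4: active resources = [6, 4, 1, 4, 1], total = 16
  t=5: active resources = [6, 4, 1, 4, 1], total = 16
  t=6: active resources = [5, 6, 4, 4], total = 19
  t=7: active resources = [5, 4], total = 9
  t=8: active resources = [5], total = 5
  t=9: active resources = [5], total = 5
  t=10: active resources = [5], total = 5
  t=11: active resources = [5], total = 5
Peak resource demand = 19

19
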